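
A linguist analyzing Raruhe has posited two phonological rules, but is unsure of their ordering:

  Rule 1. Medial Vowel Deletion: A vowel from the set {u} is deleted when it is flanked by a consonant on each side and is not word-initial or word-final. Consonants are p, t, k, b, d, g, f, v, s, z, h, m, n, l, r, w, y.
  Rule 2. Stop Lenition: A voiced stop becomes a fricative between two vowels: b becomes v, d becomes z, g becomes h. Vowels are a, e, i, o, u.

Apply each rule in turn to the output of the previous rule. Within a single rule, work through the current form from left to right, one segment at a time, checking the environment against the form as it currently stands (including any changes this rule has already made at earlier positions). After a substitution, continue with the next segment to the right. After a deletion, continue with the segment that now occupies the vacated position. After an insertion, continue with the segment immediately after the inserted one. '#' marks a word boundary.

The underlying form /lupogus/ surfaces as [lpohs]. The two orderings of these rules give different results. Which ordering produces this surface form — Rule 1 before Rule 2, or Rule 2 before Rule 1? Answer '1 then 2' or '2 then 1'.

2 then 1

Order 1 then 2:
  1 Medial Vowel Deletion: [lupogus] → [lpogs]
  2 Stop Lenition: no change — [lpogs]
  result: [lpogs]
Order 2 then 1:
  2 Stop Lenition: [lupogus] → [lupohus]
  1 Medial Vowel Deletion: [lupohus] → [lpohs]
  result: [lpohs]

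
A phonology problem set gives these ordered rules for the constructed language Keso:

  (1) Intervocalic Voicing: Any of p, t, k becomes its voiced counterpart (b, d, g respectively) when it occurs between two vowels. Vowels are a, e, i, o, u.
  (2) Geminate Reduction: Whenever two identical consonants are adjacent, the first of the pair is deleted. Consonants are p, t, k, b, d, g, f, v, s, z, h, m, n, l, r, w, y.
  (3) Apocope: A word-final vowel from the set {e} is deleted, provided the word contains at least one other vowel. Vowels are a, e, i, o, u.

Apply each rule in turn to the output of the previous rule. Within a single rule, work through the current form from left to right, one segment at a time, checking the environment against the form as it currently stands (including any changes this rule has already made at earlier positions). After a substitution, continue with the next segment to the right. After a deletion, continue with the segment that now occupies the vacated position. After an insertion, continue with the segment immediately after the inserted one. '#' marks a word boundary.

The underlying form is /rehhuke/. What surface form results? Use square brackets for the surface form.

[rehug]

(1) Intervocalic Voicing: [rehhuke] → [rehhuge]
(2) Geminate Reduction: [rehhuge] → [rehuge]
(3) Apocope: [rehuge] → [rehug]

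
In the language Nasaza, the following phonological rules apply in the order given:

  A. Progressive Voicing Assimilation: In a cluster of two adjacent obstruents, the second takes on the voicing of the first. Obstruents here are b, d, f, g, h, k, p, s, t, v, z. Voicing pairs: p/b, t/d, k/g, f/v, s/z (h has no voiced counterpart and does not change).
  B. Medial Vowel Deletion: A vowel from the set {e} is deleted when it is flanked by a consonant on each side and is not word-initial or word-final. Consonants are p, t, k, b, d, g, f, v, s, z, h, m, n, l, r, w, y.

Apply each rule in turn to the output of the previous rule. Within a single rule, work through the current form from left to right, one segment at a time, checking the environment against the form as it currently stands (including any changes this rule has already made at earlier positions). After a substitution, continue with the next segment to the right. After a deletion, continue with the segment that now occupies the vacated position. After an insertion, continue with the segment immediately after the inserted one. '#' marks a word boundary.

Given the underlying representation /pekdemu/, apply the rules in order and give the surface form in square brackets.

A Progressive Voicing Assimilation: [pekdemu] → [pektemu]
B Medial Vowel Deletion: [pektemu] → [pktmu]

[pktmu]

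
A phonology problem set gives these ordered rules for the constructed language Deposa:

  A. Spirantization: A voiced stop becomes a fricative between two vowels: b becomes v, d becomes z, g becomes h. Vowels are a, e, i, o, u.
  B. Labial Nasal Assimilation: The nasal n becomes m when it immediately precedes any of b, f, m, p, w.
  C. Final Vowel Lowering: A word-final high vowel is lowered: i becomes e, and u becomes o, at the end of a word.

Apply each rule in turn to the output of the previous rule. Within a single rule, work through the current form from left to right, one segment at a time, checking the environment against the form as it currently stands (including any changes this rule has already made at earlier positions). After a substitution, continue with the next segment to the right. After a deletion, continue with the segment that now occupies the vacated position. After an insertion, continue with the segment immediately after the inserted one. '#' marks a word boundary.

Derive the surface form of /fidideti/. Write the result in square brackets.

A Spirantization: [fidideti] → [fizizeti]
B Labial Nasal Assimilation: no change — [fizizeti]
C Final Vowel Lowering: [fizizeti] → [fizizete]

[fizizete]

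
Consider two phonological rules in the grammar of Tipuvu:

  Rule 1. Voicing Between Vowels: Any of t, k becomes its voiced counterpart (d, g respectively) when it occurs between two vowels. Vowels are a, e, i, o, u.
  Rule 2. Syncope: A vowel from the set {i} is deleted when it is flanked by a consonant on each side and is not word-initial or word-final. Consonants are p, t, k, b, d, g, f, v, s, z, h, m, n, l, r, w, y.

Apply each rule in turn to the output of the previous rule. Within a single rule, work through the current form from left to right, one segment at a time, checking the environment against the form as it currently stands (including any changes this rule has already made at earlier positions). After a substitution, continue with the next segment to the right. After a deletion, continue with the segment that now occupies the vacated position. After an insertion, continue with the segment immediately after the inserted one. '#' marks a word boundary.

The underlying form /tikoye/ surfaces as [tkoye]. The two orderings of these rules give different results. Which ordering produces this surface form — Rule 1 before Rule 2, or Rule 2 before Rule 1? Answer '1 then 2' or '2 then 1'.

2 then 1

Order 1 then 2:
  1 Voicing Between Vowels: [tikoye] → [tigoye]
  2 Syncope: [tigoye] → [tgoye]
  result: [tgoye]
Order 2 then 1:
  2 Syncope: [tikoye] → [tkoye]
  1 Voicing Between Vowels: no change — [tkoye]
  result: [tkoye]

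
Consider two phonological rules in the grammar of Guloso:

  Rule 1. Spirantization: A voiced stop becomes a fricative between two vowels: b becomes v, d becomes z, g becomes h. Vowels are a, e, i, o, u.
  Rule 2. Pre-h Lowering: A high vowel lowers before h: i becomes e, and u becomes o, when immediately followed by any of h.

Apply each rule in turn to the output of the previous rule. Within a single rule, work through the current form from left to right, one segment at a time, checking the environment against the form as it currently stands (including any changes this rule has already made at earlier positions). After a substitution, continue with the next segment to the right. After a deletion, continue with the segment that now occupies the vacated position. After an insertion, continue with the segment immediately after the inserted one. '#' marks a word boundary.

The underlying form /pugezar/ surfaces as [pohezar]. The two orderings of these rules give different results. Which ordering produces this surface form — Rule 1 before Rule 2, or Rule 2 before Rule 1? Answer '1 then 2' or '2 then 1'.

1 then 2

Order 1 then 2:
  1 Spirantization: [pugezar] → [puhezar]
  2 Pre-h Lowering: [puhezar] → [pohezar]
  result: [pohezar]
Order 2 then 1:
  2 Pre-h Lowering: no change — [pugezar]
  1 Spirantization: [pugezar] → [puhezar]
  result: [puhezar]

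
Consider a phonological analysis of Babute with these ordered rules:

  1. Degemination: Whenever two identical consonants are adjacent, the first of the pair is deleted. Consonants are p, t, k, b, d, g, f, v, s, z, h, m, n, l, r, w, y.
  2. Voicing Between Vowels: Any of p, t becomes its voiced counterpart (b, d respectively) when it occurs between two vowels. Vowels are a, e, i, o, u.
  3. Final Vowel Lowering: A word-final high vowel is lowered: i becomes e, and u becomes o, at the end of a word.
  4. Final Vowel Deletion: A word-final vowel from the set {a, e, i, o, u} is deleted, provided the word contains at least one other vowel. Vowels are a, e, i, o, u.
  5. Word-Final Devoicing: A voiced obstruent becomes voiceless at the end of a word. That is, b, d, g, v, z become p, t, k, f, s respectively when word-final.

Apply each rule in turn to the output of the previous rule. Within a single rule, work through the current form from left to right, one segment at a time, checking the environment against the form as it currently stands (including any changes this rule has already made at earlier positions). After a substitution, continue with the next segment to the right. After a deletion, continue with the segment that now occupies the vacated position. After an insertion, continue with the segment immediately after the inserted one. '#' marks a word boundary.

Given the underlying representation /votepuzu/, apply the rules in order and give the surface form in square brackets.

[vodebus]

1 Degemination: no change — [votepuzu]
2 Voicing Between Vowels: [votepuzu] → [vodebuzu]
3 Final Vowel Lowering: [vodebuzu] → [vodebuzo]
4 Final Vowel Deletion: [vodebuzo] → [vodebuz]
5 Word-Final Devoicing: [vodebuz] → [vodebus]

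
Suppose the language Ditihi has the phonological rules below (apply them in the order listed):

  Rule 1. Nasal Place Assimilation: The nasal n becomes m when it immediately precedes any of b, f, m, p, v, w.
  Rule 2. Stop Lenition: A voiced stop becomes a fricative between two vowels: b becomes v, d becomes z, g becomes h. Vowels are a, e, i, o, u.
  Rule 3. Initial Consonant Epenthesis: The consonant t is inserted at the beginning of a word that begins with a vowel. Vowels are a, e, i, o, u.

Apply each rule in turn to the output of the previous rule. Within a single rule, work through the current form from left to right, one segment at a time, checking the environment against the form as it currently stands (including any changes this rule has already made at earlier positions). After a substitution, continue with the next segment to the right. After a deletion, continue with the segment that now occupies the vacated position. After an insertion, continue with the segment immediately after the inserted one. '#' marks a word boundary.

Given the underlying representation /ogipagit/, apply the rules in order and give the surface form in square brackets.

[tohipahit]

Rule 1 Nasal Place Assimilation: no change — [ogipagit]
Rule 2 Stop Lenition: [ogipagit] → [ohipahit]
Rule 3 Initial Consonant Epenthesis: [ohipahit] → [tohipahit]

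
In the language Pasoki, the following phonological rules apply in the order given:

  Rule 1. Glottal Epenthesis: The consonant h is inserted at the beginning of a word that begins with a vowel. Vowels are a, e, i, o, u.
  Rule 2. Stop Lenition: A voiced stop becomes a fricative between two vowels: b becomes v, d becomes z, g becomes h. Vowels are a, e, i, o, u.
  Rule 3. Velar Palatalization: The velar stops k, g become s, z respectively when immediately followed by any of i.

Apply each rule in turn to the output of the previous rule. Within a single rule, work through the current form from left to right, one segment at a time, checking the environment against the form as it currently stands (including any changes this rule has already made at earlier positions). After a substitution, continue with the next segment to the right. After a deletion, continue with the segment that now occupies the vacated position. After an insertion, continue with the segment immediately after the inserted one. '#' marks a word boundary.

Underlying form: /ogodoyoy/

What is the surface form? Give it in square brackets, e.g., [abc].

Rule 1 Glottal Epenthesis: [ogodoyoy] → [hogodoyoy]
Rule 2 Stop Lenition: [hogodoyoy] → [hohozoyoy]
Rule 3 Velar Palatalization: no change — [hohozoyoy]

[hohozoyoy]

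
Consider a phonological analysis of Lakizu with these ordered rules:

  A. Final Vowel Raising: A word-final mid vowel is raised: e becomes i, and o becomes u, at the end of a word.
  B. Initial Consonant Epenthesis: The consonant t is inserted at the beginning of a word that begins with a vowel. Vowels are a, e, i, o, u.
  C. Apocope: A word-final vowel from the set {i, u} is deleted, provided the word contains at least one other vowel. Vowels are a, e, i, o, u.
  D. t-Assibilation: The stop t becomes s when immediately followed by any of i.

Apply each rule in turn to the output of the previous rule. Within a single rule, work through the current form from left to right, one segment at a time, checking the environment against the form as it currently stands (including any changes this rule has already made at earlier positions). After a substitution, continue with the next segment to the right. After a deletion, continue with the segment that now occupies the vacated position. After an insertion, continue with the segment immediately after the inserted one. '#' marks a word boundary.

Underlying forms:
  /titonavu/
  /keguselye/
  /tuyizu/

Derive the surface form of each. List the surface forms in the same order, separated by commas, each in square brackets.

[sitonav], [kegusely], [tuyiz]

/titonavu/:
  A Final Vowel Raising: no change — [titonavu]
  B Initial Consonant Epenthesis: no change — [titonavu]
  C Apocope: [titonavu] → [titonav]
  D t-Assibilation: [titonav] → [sitonav]
/keguselye/:
  A Final Vowel Raising: [keguselye] → [keguselyi]
  B Initial Consonant Epenthesis: no change — [keguselyi]
  C Apocope: [keguselyi] → [kegusely]
  D t-Assibilation: no change — [kegusely]
/tuyizu/:
  A Final Vowel Raising: no change — [tuyizu]
  B Initial Consonant Epenthesis: no change — [tuyizu]
  C Apocope: [tuyizu] → [tuyiz]
  D t-Assibilation: no change — [tuyiz]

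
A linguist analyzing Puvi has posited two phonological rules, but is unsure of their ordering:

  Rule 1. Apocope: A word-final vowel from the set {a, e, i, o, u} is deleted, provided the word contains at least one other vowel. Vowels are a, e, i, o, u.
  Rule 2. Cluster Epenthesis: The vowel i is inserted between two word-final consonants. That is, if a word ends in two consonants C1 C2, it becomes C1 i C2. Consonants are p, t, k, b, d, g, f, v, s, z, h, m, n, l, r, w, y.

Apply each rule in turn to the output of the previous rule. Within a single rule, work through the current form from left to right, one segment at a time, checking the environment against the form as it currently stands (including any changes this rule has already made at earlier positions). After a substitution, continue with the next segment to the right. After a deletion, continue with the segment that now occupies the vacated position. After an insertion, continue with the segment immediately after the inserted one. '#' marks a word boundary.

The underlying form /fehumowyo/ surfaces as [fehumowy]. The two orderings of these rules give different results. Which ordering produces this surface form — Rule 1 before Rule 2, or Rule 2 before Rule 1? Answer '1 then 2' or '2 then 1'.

2 then 1

Order 1 then 2:
  1 Apocope: [fehumowyo] → [fehumowy]
  2 Cluster Epenthesis: [fehumowy] → [fehumowiy]
  result: [fehumowiy]
Order 2 then 1:
  2 Cluster Epenthesis: no change — [fehumowyo]
  1 Apocope: [fehumowyo] → [fehumowy]
  result: [fehumowy]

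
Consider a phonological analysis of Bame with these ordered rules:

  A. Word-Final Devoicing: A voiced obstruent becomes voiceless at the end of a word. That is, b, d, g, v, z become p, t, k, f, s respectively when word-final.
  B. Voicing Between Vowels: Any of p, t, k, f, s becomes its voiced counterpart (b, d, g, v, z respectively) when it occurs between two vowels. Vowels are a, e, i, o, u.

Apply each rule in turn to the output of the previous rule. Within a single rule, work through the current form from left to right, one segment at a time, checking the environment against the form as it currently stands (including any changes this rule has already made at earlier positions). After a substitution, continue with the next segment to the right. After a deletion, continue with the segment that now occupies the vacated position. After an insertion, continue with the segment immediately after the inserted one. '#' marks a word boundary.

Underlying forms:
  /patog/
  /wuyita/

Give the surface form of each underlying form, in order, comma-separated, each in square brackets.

[padok], [wuyida]

/patog/:
  A Word-Final Devoicing: [patog] → [patok]
  B Voicing Between Vowels: [patok] → [padok]
/wuyita/:
  A Word-Final Devoicing: no change — [wuyita]
  B Voicing Between Vowels: [wuyita] → [wuyida]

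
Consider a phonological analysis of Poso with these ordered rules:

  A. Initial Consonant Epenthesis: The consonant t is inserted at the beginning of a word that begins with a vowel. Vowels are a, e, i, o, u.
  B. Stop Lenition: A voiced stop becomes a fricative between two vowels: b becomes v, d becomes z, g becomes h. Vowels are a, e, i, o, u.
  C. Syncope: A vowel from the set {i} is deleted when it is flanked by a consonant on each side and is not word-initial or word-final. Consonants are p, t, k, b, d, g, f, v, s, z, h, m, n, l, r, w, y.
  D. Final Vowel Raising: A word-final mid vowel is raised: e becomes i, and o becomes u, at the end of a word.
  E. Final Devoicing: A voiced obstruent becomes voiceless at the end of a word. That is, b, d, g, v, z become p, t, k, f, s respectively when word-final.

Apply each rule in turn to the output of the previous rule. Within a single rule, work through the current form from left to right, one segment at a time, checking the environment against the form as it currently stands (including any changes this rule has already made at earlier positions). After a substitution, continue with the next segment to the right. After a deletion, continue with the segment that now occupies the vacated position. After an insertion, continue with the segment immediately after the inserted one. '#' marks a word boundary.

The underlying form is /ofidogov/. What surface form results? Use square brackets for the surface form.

[tofzohof]

A Initial Consonant Epenthesis: [ofidogov] → [tofidogov]
B Stop Lenition: [tofidogov] → [tofizohov]
C Syncope: [tofizohov] → [tofzohov]
D Final Vowel Raising: no change — [tofzohov]
E Final Devoicing: [tofzohov] → [tofzohof]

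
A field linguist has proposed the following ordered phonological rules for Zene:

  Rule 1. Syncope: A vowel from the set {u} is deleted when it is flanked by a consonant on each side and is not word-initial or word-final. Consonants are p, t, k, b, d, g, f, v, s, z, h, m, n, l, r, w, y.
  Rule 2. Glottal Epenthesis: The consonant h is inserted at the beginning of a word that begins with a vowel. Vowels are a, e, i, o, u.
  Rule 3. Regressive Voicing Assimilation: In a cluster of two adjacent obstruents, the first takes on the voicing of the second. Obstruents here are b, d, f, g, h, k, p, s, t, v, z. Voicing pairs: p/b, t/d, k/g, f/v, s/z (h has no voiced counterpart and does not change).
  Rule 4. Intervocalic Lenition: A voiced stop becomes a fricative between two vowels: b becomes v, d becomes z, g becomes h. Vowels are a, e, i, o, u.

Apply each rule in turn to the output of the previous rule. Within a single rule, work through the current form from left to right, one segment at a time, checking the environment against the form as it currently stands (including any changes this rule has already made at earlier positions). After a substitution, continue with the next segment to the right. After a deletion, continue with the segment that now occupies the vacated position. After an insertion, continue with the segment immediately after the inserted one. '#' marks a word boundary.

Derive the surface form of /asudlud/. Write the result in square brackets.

[hazdld]

Rule 1 Syncope: [asudlud] → [asdld]
Rule 2 Glottal Epenthesis: [asdld] → [hasdld]
Rule 3 Regressive Voicing Assimilation: [hasdld] → [hazdld]
Rule 4 Intervocalic Lenition: no change — [hazdld]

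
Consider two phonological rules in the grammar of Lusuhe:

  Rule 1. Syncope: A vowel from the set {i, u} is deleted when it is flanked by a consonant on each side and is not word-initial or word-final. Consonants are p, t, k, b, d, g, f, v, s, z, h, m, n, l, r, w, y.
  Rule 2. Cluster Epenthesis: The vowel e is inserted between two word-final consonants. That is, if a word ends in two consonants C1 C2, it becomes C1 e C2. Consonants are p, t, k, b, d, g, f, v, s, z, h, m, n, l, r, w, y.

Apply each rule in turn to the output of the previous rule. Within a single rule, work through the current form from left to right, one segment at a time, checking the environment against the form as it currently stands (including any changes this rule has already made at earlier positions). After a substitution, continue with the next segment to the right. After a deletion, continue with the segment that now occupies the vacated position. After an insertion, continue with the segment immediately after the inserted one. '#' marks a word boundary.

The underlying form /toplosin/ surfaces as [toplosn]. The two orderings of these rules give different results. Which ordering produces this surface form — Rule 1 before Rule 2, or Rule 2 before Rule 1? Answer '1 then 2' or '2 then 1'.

Order 1 then 2:
  1 Syncope: [toplosin] → [toplosn]
  2 Cluster Epenthesis: [toplosn] → [toplosen]
  result: [toplosen]
Order 2 then 1:
  2 Cluster Epenthesis: no change — [toplosin]
  1 Syncope: [toplosin] → [toplosn]
  result: [toplosn]

2 then 1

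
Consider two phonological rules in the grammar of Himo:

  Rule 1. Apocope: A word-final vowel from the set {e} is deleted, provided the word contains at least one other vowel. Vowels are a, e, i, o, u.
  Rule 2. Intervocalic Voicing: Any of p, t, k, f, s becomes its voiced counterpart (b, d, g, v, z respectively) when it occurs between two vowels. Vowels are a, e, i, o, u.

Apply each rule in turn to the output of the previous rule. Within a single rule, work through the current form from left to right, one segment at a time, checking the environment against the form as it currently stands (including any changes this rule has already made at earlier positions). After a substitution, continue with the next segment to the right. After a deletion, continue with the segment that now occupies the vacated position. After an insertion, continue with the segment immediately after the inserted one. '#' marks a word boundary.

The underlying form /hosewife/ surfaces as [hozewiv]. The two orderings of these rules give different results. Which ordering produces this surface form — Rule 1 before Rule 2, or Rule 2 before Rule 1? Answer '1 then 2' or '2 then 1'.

Order 1 then 2:
  1 Apocope: [hosewife] → [hosewif]
  2 Intervocalic Voicing: [hosewif] → [hozewif]
  result: [hozewif]
Order 2 then 1:
  2 Intervocalic Voicing: [hosewife] → [hozewive]
  1 Apocope: [hozewive] → [hozewiv]
  result: [hozewiv]

2 then 1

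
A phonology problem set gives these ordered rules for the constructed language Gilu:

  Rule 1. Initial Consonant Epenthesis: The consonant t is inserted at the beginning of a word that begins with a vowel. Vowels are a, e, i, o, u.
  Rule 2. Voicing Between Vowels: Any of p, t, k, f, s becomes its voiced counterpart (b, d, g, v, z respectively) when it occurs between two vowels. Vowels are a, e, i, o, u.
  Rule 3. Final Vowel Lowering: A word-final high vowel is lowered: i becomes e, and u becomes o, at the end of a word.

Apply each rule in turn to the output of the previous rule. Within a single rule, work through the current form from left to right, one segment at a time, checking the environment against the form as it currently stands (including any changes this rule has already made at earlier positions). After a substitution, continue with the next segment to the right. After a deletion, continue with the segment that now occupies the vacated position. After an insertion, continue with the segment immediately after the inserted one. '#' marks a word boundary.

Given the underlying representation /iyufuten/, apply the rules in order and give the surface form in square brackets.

Rule 1 Initial Consonant Epenthesis: [iyufuten] → [tiyufuten]
Rule 2 Voicing Between Vowels: [tiyufuten] → [tiyuvuden]
Rule 3 Final Vowel Lowering: no change — [tiyuvuden]

[tiyuvuden]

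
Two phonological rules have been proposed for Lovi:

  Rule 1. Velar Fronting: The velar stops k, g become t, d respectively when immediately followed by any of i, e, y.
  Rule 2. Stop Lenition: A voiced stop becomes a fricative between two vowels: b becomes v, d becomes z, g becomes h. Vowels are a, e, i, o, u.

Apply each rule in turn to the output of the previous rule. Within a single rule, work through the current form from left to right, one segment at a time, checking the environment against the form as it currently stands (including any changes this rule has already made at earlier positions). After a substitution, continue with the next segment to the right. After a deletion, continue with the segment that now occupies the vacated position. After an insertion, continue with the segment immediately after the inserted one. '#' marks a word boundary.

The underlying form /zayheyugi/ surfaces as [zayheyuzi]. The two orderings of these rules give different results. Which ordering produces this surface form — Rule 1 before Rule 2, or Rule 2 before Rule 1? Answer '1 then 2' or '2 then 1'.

Order 1 then 2:
  1 Velar Fronting: [zayheyugi] → [zayheyudi]
  2 Stop Lenition: [zayheyudi] → [zayheyuzi]
  result: [zayheyuzi]
Order 2 then 1:
  2 Stop Lenition: [zayheyugi] → [zayheyuhi]
  1 Velar Fronting: no change — [zayheyuhi]
  result: [zayheyuhi]

1 then 2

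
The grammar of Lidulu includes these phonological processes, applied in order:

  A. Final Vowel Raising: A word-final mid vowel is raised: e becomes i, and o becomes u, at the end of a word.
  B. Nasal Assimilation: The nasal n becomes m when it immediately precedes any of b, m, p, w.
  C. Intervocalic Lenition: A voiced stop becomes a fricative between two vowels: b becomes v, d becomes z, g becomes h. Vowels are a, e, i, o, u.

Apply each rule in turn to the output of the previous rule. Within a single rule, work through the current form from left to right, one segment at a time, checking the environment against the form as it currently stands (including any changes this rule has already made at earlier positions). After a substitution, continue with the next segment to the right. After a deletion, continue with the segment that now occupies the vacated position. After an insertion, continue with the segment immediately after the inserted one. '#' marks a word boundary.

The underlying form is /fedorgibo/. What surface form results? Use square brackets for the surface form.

A Final Vowel Raising: [fedorgibo] → [fedorgibu]
B Nasal Assimilation: no change — [fedorgibu]
C Intervocalic Lenition: [fedorgibu] → [fezorgivu]

[fezorgivu]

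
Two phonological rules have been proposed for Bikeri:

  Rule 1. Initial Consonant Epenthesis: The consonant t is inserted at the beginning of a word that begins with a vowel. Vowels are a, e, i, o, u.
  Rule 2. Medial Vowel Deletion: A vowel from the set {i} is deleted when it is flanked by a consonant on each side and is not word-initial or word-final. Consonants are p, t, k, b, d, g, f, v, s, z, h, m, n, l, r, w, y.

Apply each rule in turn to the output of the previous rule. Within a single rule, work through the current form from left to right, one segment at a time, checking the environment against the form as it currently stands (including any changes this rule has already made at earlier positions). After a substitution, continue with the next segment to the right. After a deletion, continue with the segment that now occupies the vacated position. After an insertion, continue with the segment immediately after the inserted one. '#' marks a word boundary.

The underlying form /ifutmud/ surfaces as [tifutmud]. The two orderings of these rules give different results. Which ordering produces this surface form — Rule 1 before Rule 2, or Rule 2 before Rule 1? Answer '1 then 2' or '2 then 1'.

2 then 1

Order 1 then 2:
  1 Initial Consonant Epenthesis: [ifutmud] → [tifutmud]
  2 Medial Vowel Deletion: [tifutmud] → [tfutmud]
  result: [tfutmud]
Order 2 then 1:
  2 Medial Vowel Deletion: no change — [ifutmud]
  1 Initial Consonant Epenthesis: [ifutmud] → [tifutmud]
  result: [tifutmud]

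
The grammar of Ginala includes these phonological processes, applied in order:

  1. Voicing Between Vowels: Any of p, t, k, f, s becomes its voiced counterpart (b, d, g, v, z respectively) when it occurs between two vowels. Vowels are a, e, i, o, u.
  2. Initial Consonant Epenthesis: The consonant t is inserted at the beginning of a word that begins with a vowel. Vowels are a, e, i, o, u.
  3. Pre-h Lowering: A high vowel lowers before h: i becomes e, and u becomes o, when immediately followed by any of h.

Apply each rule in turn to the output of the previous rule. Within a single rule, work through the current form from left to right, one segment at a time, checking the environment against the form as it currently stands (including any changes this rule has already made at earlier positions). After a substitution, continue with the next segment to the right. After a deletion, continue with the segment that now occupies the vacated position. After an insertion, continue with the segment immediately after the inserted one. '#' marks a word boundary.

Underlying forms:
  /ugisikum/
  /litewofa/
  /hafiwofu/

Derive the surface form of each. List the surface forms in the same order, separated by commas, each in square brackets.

[tugizigum], [lidewova], [haviwovu]

/ugisikum/:
  1 Voicing Between Vowels: [ugisikum] → [ugizigum]
  2 Initial Consonant Epenthesis: [ugizigum] → [tugizigum]
  3 Pre-h Lowering: no change — [tugizigum]
/litewofa/:
  1 Voicing Between Vowels: [litewofa] → [lidewova]
  2 Initial Consonant Epenthesis: no change — [lidewova]
  3 Pre-h Lowering: no change — [lidewova]
/hafiwofu/:
  1 Voicing Between Vowels: [hafiwofu] → [haviwovu]
  2 Initial Consonant Epenthesis: no change — [haviwovu]
  3 Pre-h Lowering: no change — [haviwovu]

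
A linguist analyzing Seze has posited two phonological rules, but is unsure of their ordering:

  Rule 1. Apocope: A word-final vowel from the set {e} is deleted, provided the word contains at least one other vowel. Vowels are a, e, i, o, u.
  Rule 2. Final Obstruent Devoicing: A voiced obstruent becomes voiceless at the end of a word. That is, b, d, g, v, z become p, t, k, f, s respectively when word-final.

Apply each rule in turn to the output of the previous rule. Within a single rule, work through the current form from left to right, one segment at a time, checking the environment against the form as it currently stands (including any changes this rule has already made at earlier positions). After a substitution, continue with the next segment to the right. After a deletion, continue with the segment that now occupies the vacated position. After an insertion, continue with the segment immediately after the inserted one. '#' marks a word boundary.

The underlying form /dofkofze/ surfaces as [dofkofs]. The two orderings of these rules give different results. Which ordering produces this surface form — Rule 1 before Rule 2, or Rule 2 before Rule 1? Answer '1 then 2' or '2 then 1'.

1 then 2

Order 1 then 2:
  1 Apocope: [dofkofze] → [dofkofz]
  2 Final Obstruent Devoicing: [dofkofz] → [dofkofs]
  result: [dofkofs]
Order 2 then 1:
  2 Final Obstruent Devoicing: no change — [dofkofze]
  1 Apocope: [dofkofze] → [dofkofz]
  result: [dofkofz]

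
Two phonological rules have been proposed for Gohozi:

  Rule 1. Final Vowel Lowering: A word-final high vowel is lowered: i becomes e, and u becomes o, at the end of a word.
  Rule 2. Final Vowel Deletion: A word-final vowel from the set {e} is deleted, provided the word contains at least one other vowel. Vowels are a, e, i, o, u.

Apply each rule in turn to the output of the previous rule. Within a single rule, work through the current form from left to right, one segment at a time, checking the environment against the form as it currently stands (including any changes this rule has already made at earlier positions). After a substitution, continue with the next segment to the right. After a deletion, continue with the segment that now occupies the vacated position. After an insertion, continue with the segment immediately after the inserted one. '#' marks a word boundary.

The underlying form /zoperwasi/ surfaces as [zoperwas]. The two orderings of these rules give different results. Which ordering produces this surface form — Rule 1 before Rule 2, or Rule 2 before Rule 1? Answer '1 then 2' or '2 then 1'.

1 then 2

Order 1 then 2:
  1 Final Vowel Lowering: [zoperwasi] → [zoperwase]
  2 Final Vowel Deletion: [zoperwase] → [zoperwas]
  result: [zoperwas]
Order 2 then 1:
  2 Final Vowel Deletion: no change — [zoperwasi]
  1 Final Vowel Lowering: [zoperwasi] → [zoperwase]
  result: [zoperwase]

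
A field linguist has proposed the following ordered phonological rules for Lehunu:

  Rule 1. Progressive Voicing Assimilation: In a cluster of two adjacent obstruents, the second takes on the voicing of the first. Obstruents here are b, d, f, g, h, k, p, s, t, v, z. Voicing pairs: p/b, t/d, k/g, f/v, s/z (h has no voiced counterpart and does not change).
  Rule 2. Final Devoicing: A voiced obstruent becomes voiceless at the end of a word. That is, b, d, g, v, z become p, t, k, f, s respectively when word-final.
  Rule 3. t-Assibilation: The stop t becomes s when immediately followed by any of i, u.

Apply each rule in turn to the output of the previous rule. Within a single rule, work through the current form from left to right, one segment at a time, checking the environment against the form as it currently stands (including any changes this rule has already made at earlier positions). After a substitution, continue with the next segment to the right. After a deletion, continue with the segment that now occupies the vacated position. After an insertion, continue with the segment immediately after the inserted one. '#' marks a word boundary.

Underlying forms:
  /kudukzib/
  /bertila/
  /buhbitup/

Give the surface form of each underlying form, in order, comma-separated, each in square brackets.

[kuduksip], [bersila], [buhpisup]

/kudukzib/:
  Rule 1 Progressive Voicing Assimilation: [kudukzib] → [kuduksib]
  Rule 2 Final Devoicing: [kuduksib] → [kuduksip]
  Rule 3 t-Assibilation: no change — [kuduksip]
/bertila/:
  Rule 1 Progressive Voicing Assimilation: no change — [bertila]
  Rule 2 Final Devoicing: no change — [bertila]
  Rule 3 t-Assibilation: [bertila] → [bersila]
/buhbitup/:
  Rule 1 Progressive Voicing Assimilation: [buhbitup] → [buhpitup]
  Rule 2 Final Devoicing: no change — [buhpitup]
  Rule 3 t-Assibilation: [buhpitup] → [buhpisup]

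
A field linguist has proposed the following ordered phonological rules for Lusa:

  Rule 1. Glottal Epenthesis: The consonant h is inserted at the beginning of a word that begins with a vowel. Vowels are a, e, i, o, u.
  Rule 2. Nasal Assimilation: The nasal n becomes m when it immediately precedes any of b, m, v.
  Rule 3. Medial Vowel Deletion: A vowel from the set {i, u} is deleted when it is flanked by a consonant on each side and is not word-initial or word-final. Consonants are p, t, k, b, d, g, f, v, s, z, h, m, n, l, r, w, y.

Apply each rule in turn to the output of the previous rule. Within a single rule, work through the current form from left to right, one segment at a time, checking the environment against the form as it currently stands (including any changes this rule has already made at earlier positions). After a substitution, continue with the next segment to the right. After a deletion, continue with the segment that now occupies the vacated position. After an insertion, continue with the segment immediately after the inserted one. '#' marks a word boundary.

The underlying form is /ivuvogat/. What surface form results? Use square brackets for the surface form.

Rule 1 Glottal Epenthesis: [ivuvogat] → [hivuvogat]
Rule 2 Nasal Assimilation: no change — [hivuvogat]
Rule 3 Medial Vowel Deletion: [hivuvogat] → [hvvogat]

[hvvogat]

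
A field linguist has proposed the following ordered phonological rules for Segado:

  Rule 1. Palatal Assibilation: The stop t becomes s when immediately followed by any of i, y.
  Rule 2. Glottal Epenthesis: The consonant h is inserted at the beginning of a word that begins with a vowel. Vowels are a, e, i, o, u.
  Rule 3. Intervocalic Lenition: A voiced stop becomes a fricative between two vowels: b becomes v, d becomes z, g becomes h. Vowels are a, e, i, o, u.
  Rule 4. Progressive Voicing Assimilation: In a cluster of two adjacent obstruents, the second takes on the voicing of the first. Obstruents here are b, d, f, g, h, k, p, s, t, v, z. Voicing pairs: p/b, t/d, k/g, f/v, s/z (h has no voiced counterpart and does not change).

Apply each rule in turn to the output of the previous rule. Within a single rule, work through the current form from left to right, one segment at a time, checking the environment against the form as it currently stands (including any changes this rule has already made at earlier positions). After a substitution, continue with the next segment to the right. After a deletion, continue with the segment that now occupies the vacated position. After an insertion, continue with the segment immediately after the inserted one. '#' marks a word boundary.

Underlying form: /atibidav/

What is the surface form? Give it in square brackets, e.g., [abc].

Rule 1 Palatal Assibilation: [atibidav] → [asibidav]
Rule 2 Glottal Epenthesis: [asibidav] → [hasibidav]
Rule 3 Intervocalic Lenition: [hasibidav] → [hasivizav]
Rule 4 Progressive Voicing Assimilation: no change — [hasivizav]

[hasivizav]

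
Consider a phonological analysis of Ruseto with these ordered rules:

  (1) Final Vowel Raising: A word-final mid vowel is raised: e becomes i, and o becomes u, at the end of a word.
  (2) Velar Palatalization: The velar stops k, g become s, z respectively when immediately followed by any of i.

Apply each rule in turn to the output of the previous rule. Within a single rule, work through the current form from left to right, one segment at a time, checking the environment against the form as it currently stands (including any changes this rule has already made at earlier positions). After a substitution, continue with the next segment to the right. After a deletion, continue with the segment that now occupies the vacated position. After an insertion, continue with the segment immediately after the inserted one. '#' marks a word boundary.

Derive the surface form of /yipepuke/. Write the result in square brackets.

(1) Final Vowel Raising: [yipepuke] → [yipepuki]
(2) Velar Palatalization: [yipepuki] → [yipepusi]

[yipepusi]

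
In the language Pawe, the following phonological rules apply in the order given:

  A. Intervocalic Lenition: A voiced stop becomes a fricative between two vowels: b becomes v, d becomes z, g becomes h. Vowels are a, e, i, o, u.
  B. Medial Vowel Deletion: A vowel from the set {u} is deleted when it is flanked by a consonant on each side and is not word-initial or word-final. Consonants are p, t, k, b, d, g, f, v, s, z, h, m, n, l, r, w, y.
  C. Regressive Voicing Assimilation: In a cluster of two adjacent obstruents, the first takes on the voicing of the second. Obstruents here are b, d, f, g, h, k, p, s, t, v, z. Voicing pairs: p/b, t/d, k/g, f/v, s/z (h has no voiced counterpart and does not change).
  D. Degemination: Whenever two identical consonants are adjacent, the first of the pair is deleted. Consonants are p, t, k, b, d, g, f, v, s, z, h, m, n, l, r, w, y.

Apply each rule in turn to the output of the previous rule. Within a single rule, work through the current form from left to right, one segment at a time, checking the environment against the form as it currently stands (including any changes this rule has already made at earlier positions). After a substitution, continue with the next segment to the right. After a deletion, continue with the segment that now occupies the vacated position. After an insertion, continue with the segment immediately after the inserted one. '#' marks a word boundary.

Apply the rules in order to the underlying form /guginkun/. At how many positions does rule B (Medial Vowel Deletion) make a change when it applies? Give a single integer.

A Intervocalic Lenition: [guginkun] → [guhinkun]
B Medial Vowel Deletion: [guhinkun] → [ghinkn]
C Regressive Voicing Assimilation: [ghinkn] → [khinkn]
D Degemination: no change — [khinkn]
Rule B changed 2 position(s).

2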